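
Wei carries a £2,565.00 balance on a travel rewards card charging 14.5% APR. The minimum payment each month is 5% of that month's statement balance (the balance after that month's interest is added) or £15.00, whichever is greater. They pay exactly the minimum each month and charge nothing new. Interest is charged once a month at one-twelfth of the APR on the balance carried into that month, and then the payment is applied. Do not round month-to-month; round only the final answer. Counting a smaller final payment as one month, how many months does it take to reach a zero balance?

Monthly rate r = 14.5%/12 = 1.20833% = 0.0120833.
While 5% of the post-interest balance exceeds £15.00, each month B ← (B·(1+r))·(1 − 0.05), i.e. B shrinks by the factor (1+r)·0.95 = 0.96148.
This holds for months 1–55. Entering month 56 the balance is £295.65; 5% of the post-interest balance is now below £15.00, so the flat £15.00 minimum applies from here.
From month 56 a fixed £15.00 at rate r clears £295.65 in 23 more payments. Total: 55 + 23 = 78 months.

78 months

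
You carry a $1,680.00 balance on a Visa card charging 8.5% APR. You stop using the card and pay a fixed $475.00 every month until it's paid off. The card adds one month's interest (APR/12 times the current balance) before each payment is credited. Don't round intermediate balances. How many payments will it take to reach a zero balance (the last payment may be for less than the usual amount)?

4 months

Monthly rate r = 8.5%/12 = 0.708333% = 0.00708333.
Recurrence: B ← B·(1+r) − $475.00.
Month 1: interest $11.90; balance after payment $1,216.90.
Month 2: interest $8.62; balance after payment $750.52.
Month 3: interest $5.32; balance after payment $280.84.
Month 4: interest $1.99; balance after payment $0.00.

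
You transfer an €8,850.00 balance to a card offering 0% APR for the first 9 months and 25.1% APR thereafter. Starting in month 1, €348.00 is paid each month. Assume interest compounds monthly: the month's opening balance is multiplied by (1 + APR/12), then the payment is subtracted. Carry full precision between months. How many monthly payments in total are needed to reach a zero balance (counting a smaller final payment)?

Promo months 1–9 at r₀ = 0%/12 = 0; months 10+ at r₁ = 25.1%/12 = 0.0209167.
After month 9 (no interest yet): B = €8,850.00 − 9·€348.00 = €5,718.00.
Then at r₁ with €348.00/mo: n₂ = −ln(1 − r₁·B/P)/ln(1+r₁) ≈ 20.34 → 21 more payments.

30 payments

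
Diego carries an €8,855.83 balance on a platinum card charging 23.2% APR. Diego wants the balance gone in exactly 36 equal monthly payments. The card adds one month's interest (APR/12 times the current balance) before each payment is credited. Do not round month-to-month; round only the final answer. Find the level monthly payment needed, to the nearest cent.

€343.73

Monthly rate r = 23.2%/12 = 1.93333% = 0.0193333.
Level-payment amortization: P = B₀·r / (1 − (1+r)^(−n)) = 8855.83·0.0193333 / (1 − 1.01933^(−36)).
Denominator 1 − (1+r)^(−36) = 0.498101554.
P = 171.213 / 0.498101554 ≈ 343.73.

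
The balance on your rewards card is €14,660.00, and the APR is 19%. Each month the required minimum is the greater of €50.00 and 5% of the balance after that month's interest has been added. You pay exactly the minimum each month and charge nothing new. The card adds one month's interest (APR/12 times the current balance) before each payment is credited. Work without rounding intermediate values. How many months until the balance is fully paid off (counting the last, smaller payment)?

Monthly rate r = 19%/12 = 1.58333% = 0.0158333.
While 5% of the post-interest balance exceeds €50.00, each month B ← (B·(1+r))·(1 − 0.05), i.e. B shrinks by the factor (1+r)·0.95 = 0.96504.
This holds for months 1–76. Entering month 77 the balance is €980.92; 5% of the post-interest balance is now below €50.00, so the flat €50.00 minimum applies from here.
From month 77 a fixed €50.00 at rate r clears €980.92 in 24 more payments. Total: 76 + 24 = 100 months.

100 months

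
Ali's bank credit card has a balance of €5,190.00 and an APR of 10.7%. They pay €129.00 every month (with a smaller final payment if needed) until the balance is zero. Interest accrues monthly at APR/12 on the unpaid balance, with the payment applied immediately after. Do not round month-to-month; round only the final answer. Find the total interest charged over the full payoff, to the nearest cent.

€1,266.76

Monthly rate r = 10.7%/12 = 0.891667% = 0.00891667.
Payoff takes n = ⌈−ln(1 − rB₀/P)/ln(1+r)⌉ = ⌈50.052⌉ = 51 payments; the last is €6.76.
Total paid = 50·€129.00 + €6.76 = €6,456.76.
Total interest = total paid − principal = €6,456.76 − €5,190.00 = €1,266.76.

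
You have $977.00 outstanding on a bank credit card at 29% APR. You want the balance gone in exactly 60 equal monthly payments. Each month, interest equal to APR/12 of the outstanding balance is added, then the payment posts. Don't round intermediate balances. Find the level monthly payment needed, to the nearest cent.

Monthly rate r = 29%/12 = 2.41667% = 0.0241667.
Level-payment amortization: P = B₀·r / (1 − (1+r)^(−n)) = 977.00·0.0241667 / (1 − 1.02417^(−60)).
Denominator 1 − (1+r)^(−60) = 0.761349807.
P = 23.6108 / 0.761349807 ≈ 31.01.

$31.01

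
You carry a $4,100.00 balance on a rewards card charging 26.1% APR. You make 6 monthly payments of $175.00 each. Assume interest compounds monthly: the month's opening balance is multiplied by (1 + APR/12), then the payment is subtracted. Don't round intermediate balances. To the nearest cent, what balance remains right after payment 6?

$3,556.22

Monthly rate r = 26.1%/12 = 2.175% = 0.02175.
Each month: B ← B·(1+r) − $175.00.
Month 1: interest $89.18; balance after payment $4,014.18.
Month 2: interest $87.31; balance after payment $3,926.48.
Month 3: interest $85.40; balance after payment $3,836.88.
Month 4: interest $83.45; balance after payment $3,745.34.
Month 5: interest $81.46; balance after payment $3,651.80.
Month 6: interest $79.43; balance after payment $3,556.22.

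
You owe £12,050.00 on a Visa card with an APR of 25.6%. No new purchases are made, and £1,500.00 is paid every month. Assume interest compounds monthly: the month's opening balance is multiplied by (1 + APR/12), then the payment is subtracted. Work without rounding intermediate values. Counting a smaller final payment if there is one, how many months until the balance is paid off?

9 months

Monthly rate r = 25.6%/12 = 2.13333% = 0.0213333.
Recurrence: B ← B·(1+r) − £1,500.00.
Month 1: interest £257.07; balance after payment £10,807.07.
Month 2: interest £230.55; balance after payment £9,537.62.
Closed form: n = −ln(1 − rB₀/P)/ln(1+r) = −ln(0.82862)/ln(1.02133) ≈ 8.906, so the balance reaches zero during payment 9.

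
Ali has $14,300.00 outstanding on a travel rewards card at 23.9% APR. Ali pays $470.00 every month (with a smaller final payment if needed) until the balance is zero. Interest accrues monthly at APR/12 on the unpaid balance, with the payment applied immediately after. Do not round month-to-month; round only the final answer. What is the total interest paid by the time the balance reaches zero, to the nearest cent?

$7,897.06

Monthly rate r = 23.9%/12 = 1.99167% = 0.0199167.
Payoff takes n = ⌈−ln(1 − rB₀/P)/ln(1+r)⌉ = ⌈47.226⌉ = 48 payments; the last is $107.06.
Total paid = 47·$470.00 + $107.06 = $22,197.06.
Total interest = total paid − principal = $22,197.06 − $14,300.00 = $7,897.06.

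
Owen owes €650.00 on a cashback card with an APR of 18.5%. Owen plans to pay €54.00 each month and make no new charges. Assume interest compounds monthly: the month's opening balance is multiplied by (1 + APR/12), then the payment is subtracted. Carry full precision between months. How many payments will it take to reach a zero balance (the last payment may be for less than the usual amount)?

Monthly rate r = 18.5%/12 = 1.54167% = 0.0154167.
Recurrence: B ← B·(1+r) − €54.00.
Month 1: interest €10.02; balance after payment €606.02.
Month 2: interest €9.34; balance after payment €561.36.
Closed form: n = −ln(1 − rB₀/P)/ln(1+r) = −ln(0.81443)/ln(1.01542) ≈ 13.417, so the balance reaches zero during payment 14.

14 payments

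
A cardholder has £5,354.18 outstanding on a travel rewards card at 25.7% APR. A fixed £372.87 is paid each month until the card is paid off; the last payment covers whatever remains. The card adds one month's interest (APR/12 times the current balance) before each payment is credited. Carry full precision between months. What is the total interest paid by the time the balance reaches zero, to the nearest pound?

£1,113

Monthly rate r = 25.7%/12 = 2.14167% = 0.0214167.
Payoff takes n = ⌈−ln(1 − rB₀/P)/ln(1+r)⌉ = ⌈17.342⌉ = 18 payments; the last is £128.48.
Total paid = 17·£372.87 + £128.48 = £6,467.27.
Total interest = total paid − principal = £6,467.27 − £5,354.18 = £1,113.09.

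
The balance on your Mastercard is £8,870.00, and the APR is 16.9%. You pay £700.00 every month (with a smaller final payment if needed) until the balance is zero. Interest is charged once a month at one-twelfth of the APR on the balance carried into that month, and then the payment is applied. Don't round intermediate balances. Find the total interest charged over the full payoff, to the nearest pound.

£969

Monthly rate r = 16.9%/12 = 1.40833% = 0.0140833.
Payoff takes n = ⌈−ln(1 − rB₀/P)/ln(1+r)⌉ = ⌈14.056⌉ = 15 payments; the last is £39.23.
Total paid = 14·£700.00 + £39.23 = £9,839.23.
Total interest = total paid − principal = £9,839.23 − £8,870.00 = £969.23.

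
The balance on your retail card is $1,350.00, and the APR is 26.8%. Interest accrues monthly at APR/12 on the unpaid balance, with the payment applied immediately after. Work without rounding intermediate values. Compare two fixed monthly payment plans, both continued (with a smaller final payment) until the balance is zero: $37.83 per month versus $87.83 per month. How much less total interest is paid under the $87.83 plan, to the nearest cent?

Monthly rate r = 26.8%/12 = 2.23333% = 0.0223333.
At $37.83/mo: n = ⌈−ln(1 − rB₀/P)/ln(1+r)⌉ = 73 payments (last $7.22); total interest = total paid − $1,350.00 = $1,380.98.
At $87.83/mo: 20 payments (last $3.33); total interest $322.10.
Interest saved = $1,380.98 − $322.10 = $1,058.88.

$1,058.88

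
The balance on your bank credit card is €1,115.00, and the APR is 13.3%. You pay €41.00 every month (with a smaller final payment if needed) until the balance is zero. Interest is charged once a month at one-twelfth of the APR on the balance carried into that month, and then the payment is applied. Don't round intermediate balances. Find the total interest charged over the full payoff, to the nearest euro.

Monthly rate r = 13.3%/12 = 1.10833% = 0.0110833.
Payoff takes n = ⌈−ln(1 − rB₀/P)/ln(1+r)⌉ = ⌈32.542⌉ = 33 payments; the last is €22.30.
Total paid = 32·€41.00 + €22.30 = €1,334.30.
Total interest = total paid − principal = €1,334.30 − €1,115.00 = €219.30.

€219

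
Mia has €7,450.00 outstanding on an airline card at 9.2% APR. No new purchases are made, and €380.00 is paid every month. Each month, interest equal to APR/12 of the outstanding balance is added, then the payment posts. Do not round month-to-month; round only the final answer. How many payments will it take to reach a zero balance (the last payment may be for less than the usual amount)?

Monthly rate r = 9.2%/12 = 0.766667% = 0.00766667.
Recurrence: B ← B·(1+r) − €380.00.
Month 1: interest €57.12; balance after payment €7,127.12.
Month 2: interest €54.64; balance after payment €6,801.76.
Closed form: n = −ln(1 − rB₀/P)/ln(1+r) = −ln(0.84969)/ln(1.00767) ≈ 21.327, so the balance reaches zero during payment 22.

22 months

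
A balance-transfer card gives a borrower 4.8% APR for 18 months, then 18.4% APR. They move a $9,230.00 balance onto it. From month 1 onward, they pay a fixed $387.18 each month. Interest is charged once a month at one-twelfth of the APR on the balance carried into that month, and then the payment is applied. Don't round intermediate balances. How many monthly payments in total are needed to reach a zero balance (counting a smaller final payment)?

26 months

Promo months 1–18 at r₀ = 4.8%/12 = 0.004; months 19+ at r₁ = 18.4%/12 = 0.0153333.
After month 18: iterate B ← B·(1+r₀) − $387.18 for 18 months → $2,706.32.
Then at r₁ with $387.18/mo: n₂ = −ln(1 − r₁·B/P)/ln(1+r₁) ≈ 7.45 → 8 more payments.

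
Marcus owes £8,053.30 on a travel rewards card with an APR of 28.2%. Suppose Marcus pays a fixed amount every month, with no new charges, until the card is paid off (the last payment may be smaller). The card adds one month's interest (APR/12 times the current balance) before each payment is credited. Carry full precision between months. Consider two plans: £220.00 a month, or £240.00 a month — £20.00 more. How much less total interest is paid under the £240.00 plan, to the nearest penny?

£2,583.92

Monthly rate r = 28.2%/12 = 2.35% = 0.0235.
At £220.00/mo: n = ⌈−ln(1 − rB₀/P)/ln(1+r)⌉ = 85 payments (last £158.29); total interest = total paid − £8,053.30 = £10,584.99.
At £240.00/mo: 67 payments (last £214.37); total interest £8,001.07.
Interest saved = £10,584.99 − £8,001.07 = £2,583.92.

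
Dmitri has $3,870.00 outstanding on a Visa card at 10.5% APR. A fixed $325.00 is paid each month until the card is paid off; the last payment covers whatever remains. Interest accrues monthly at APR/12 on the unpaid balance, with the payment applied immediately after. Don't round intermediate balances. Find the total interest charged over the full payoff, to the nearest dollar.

$235

Monthly rate r = 10.5%/12 = 0.875% = 0.00875.
Payoff takes n = ⌈−ln(1 − rB₀/P)/ln(1+r)⌉ = ⌈12.630⌉ = 13 payments; the last is $204.99.
Total paid = 12·$325.00 + $204.99 = $4,104.99.
Total interest = total paid − principal = $4,104.99 − $3,870.00 = $234.99.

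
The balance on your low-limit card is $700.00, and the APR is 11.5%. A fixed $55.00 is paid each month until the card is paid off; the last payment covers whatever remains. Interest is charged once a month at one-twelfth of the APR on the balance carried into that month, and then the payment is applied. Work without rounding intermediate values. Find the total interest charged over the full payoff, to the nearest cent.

Monthly rate r = 11.5%/12 = 0.958333% = 0.00958333.
Payoff takes n = ⌈−ln(1 − rB₀/P)/ln(1+r)⌉ = ⌈13.638⌉ = 14 payments; the last is $35.14.
Total paid = 13·$55.00 + $35.14 = $750.14.
Total interest = total paid − principal = $750.14 − $700.00 = $50.14.

$50.14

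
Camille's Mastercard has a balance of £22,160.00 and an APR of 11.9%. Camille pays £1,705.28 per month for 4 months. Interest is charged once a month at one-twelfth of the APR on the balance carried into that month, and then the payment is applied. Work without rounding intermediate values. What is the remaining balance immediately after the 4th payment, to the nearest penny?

Monthly rate r = 11.9%/12 = 0.991667% = 0.00991667.
Each month: B ← B·(1+r) − £1,705.28.
Month 1: interest £219.75; balance after payment £20,674.47.
Month 2: interest £205.02; balance after payment £19,174.22.
Month 3: interest £190.14; balance after payment £17,659.08.
Month 4: interest £175.12; balance after payment £16,128.92.

£16,128.92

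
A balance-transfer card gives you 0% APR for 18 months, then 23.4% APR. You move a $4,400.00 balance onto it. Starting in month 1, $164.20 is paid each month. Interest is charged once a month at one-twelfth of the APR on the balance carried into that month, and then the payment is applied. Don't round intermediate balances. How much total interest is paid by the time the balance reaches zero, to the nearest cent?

$155.86

Promo months 1–18 at r₀ = 0%/12 = 0; months 19+ at r₁ = 23.4%/12 = 0.0195.
After month 18 (no interest yet): B = $4,400.00 − 18·$164.20 = $1,444.40.
Then at r₁ with $164.20/mo: n₂ = −ln(1 − r₁·B/P)/ln(1+r₁) ≈ 9.74 → 10 more payments.
Total paid = 27·$164.20 + $122.46 = $4,555.86; interest = $4,555.86 − $4,400.00 = $155.86.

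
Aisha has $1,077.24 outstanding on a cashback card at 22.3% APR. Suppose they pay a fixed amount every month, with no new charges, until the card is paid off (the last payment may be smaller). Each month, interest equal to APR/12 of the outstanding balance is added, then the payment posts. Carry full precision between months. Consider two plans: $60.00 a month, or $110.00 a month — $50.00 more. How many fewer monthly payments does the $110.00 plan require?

12 fewer payments

Monthly rate r = 22.3%/12 = 1.85833% = 0.0185833.
At $60.00/mo: n = ⌈−ln(1 − rB₀/P)/ln(1+r)⌉ = 23 payments (last $2.80); total interest = total paid − $1,077.24 = $245.56.
At $110.00/mo: 11 payments (last $100.15); total interest $122.91.
Payments saved = 23 − 11 = 12.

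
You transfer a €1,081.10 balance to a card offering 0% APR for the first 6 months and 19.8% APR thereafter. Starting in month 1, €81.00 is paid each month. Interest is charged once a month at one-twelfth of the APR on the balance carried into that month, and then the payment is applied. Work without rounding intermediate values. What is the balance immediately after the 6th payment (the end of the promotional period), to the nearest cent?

Promo months 1–6 at r₀ = 0%/12 = 0; months 7+ at r₁ = 19.8%/12 = 0.0165.
After month 6 (no interest yet): B = €1,081.10 − 6·€81.00 = €595.10.

€595.10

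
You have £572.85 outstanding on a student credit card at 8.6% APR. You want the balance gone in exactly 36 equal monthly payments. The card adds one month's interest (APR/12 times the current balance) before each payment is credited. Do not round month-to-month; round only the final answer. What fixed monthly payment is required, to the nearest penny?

Monthly rate r = 8.6%/12 = 0.716667% = 0.00716667.
Level-payment amortization: P = B₀·r / (1 − (1+r)^(−n)) = 572.85·0.00716667 / (1 − 1.00717^(−36)).
Denominator 1 − (1+r)^(−36) = 0.226693571.
P = 4.10543 / 0.226693571 ≈ 18.11.

£18.11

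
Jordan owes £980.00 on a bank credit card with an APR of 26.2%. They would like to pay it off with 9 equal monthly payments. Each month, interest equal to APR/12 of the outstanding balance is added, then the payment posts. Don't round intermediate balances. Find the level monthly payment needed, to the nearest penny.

Monthly rate r = 26.2%/12 = 2.18333% = 0.0218333.
Level-payment amortization: P = B₀·r / (1 − (1+r)^(−n)) = 980.00·0.0218333 / (1 − 1.02183^(−9)).
Denominator 1 − (1+r)^(−9) = 0.176659634.
P = 21.3967 / 0.176659634 ≈ 121.12.

£121.12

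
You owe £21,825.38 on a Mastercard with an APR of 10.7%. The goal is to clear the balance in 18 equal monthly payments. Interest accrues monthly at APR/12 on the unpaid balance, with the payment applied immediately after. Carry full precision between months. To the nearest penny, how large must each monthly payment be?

£1,317.81

Monthly rate r = 10.7%/12 = 0.891667% = 0.00891667.
Level-payment amortization: P = B₀·r / (1 − (1+r)^(−n)) = 21825.38·0.00891667 / (1 − 1.00892^(−18)).
Denominator 1 − (1+r)^(−18) = 0.147676102.
P = 194.61 / 0.147676102 ≈ 1317.81.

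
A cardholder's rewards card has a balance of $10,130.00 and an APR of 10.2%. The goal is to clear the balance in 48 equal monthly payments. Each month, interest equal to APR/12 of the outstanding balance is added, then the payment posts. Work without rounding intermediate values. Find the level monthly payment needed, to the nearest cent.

Monthly rate r = 10.2%/12 = 0.85% = 0.0085.
Level-payment amortization: P = B₀·r / (1 − (1+r)^(−n)) = 10130.00·0.0085 / (1 − 1.0085^(−48)).
Denominator 1 − (1+r)^(−48) = 0.333873551.
P = 86.105 / 0.333873551 ≈ 257.90.

$257.90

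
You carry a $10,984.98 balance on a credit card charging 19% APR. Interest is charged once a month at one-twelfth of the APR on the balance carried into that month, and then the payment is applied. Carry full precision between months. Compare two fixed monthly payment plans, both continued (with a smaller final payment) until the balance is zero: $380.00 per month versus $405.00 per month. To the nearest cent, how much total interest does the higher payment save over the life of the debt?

$335.00

Monthly rate r = 19%/12 = 1.58333% = 0.0158333.
At $380.00/mo: n = ⌈−ln(1 − rB₀/P)/ln(1+r)⌉ = 39 payments (last $362.89); total interest = total paid − $10,984.98 = $3,817.91.
At $405.00/mo: 36 payments (last $292.89); total interest $3,482.91.
Interest saved = $3,817.91 − $3,482.91 = $335.00.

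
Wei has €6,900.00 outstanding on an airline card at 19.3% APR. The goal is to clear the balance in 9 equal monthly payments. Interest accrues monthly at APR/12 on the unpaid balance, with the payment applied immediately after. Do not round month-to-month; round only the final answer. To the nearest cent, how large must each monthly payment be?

€829.63

Monthly rate r = 19.3%/12 = 1.60833% = 0.0160833.
Level-payment amortization: P = B₀·r / (1 − (1+r)^(−n)) = 6900.00·0.0160833 / (1 − 1.01608^(−9)).
Denominator 1 − (1+r)^(−9) = 0.133764356.
P = 110.975 / 0.133764356 ≈ 829.63.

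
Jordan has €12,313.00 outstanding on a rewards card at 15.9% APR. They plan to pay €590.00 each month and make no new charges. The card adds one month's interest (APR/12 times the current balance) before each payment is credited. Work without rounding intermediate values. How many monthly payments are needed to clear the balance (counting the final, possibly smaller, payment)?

Monthly rate r = 15.9%/12 = 1.325% = 0.01325.
Recurrence: B ← B·(1+r) − €590.00.
Month 1: interest €163.15; balance after payment €11,886.15.
Month 2: interest €157.49; balance after payment €11,453.64.
Closed form: n = −ln(1 − rB₀/P)/ln(1+r) = −ln(0.72348)/ln(1.01325) ≈ 24.590, so the balance reaches zero during payment 25.

25 payments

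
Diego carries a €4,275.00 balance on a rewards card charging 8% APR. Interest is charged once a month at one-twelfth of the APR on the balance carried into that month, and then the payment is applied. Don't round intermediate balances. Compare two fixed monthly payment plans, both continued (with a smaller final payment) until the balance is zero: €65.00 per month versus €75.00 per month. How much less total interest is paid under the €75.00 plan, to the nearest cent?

Monthly rate r = 8%/12 = 0.666667% = 0.00666667.
At €65.00/mo: n = ⌈−ln(1 − rB₀/P)/ln(1+r)⌉ = 87 payments (last €55.24); total interest = total paid − €4,275.00 = €1,370.24.
At €75.00/mo: 72 payments (last €70.82); total interest €1,120.82.
Interest saved = €1,370.24 − €1,120.82 = €249.42.

€249.42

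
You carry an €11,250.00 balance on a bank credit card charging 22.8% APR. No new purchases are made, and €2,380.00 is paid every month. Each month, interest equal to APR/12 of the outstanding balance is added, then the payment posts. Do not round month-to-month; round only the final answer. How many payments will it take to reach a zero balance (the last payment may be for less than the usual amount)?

Monthly rate r = 22.8%/12 = 1.9% = 0.019.
Recurrence: B ← B·(1+r) − €2,380.00.
Month 1: interest €213.75; balance after payment €9,083.75.
Month 2: interest €172.59; balance after payment €6,876.34.
Month 3: interest €130.65; balance after payment €4,626.99.
Month 4: interest €87.91; balance after payment €2,334.90.
Month 5: interest €44.36; balance after payment €0.00.

5 payments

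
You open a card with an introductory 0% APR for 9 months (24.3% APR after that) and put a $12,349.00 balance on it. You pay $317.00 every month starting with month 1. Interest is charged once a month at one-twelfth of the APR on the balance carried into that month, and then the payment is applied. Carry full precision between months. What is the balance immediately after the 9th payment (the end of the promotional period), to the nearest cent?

$9,496.00

Promo months 1–9 at r₀ = 0%/12 = 0; months 10+ at r₁ = 24.3%/12 = 0.02025.
After month 9 (no interest yet): B = $12,349.00 − 9·$317.00 = $9,496.00.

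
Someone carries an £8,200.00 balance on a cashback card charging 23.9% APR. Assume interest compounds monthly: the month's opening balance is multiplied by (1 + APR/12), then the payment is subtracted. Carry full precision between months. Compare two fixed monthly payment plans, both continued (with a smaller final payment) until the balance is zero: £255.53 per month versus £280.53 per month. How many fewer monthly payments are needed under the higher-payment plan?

7 fewer payments

Monthly rate r = 23.9%/12 = 1.99167% = 0.0199167.
At £255.53/mo: n = ⌈−ln(1 − rB₀/P)/ln(1+r)⌉ = 52 payments (last £175.05); total interest = total paid − £8,200.00 = £5,007.08.
At £280.53/mo: 45 payments (last £71.14); total interest £4,214.46.
Payments saved = 52 − 45 = 7.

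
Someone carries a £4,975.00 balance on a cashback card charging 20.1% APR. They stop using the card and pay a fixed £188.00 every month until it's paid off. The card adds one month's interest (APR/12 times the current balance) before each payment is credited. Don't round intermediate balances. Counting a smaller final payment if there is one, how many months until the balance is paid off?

36 months

Monthly rate r = 20.1%/12 = 1.675% = 0.01675.
Recurrence: B ← B·(1+r) − £188.00.
Month 1: interest £83.33; balance after payment £4,870.33.
Month 2: interest £81.58; balance after payment £4,763.91.
Closed form: n = −ln(1 − rB₀/P)/ln(1+r) = −ln(0.55675)/ln(1.01675) ≈ 35.256, so the balance reaches zero during payment 36.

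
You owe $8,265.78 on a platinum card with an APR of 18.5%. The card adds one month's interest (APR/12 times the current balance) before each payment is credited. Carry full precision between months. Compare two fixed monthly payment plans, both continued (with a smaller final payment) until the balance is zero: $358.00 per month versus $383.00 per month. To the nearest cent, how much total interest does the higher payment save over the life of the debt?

Monthly rate r = 18.5%/12 = 1.54167% = 0.0154167.
At $358.00/mo: n = ⌈−ln(1 − rB₀/P)/ln(1+r)⌉ = 29 payments (last $272.15); total interest = total paid − $8,265.78 = $2,030.37.
At $383.00/mo: 27 payments (last $170.12); total interest $1,862.34.
Interest saved = $2,030.37 − $1,862.34 = $168.03.

$168.03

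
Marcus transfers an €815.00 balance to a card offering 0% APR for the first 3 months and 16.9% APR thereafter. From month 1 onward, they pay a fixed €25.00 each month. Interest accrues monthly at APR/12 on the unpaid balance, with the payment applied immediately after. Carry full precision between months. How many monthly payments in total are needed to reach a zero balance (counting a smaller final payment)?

Promo months 1–3 at r₀ = 0%/12 = 0; months 4+ at r₁ = 16.9%/12 = 0.0140833.
After month 3 (no interest yet): B = €815.00 − 3·€25.00 = €740.00.
Then at r₁ with €25.00/mo: n₂ = −ln(1 − r₁·B/P)/ln(1+r₁) ≈ 38.57 → 39 more payments.

42 months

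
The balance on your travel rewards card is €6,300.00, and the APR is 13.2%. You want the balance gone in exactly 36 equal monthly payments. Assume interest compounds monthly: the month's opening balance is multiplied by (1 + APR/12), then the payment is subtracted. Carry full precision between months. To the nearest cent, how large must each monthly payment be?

€212.88

Monthly rate r = 13.2%/12 = 1.1% = 0.011.
Level-payment amortization: P = B₀·r / (1 − (1+r)^(−n)) = 6300.00·0.011 / (1 − 1.011^(−36)).
Denominator 1 − (1+r)^(−36) = 0.325536583.
P = 69.3 / 0.325536583 ≈ 212.88.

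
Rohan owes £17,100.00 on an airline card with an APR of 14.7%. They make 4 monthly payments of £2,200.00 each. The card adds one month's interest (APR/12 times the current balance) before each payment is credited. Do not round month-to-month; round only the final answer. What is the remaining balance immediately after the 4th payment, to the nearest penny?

Monthly rate r = 14.7%/12 = 1.225% = 0.01225.
Each month: B ← B·(1+r) − £2,200.00.
Month 1: interest £209.47; balance after payment £15,109.47.
Month 2: interest £185.09; balance after payment £13,094.57.
Month 3: interest £160.41; balance after payment £11,054.97.
Month 4: interest £135.42; balance after payment £8,990.40.

£8,990.40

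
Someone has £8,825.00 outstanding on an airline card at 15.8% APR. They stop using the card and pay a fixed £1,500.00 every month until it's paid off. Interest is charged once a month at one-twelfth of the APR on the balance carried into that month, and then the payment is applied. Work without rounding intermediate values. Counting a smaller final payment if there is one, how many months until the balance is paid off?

7 payments

Monthly rate r = 15.8%/12 = 1.31667% = 0.0131667.
Recurrence: B ← B·(1+r) − £1,500.00.
Month 1: interest £116.20; balance after payment £7,441.20.
Month 2: interest £97.98; balance after payment £6,039.17.
Closed form: n = −ln(1 − rB₀/P)/ln(1+r) = −ln(0.92254)/ln(1.01317) ≈ 6.164, so the balance reaches zero during payment 7.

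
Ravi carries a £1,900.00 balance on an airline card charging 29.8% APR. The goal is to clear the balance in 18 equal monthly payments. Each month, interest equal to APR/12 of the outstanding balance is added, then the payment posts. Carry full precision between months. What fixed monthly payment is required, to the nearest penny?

Monthly rate r = 29.8%/12 = 2.48333% = 0.0248333.
Level-payment amortization: P = B₀·r / (1 − (1+r)^(−n)) = 1900.00·0.0248333 / (1 − 1.02483^(−18)).
Denominator 1 − (1+r)^(−18) = 0.356954606.
P = 47.1833 / 0.356954606 ≈ 132.18.

£132.18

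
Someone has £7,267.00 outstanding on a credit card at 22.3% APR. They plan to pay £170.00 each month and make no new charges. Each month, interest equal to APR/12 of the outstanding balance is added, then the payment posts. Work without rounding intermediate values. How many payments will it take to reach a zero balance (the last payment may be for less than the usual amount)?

86 months

Monthly rate r = 22.3%/12 = 1.85833% = 0.0185833.
Recurrence: B ← B·(1+r) − £170.00.
Month 1: interest £135.05; balance after payment £7,232.05.
Month 2: interest £134.40; balance after payment £7,196.44.
Closed form: n = −ln(1 − rB₀/P)/ln(1+r) = −ln(0.20562)/ln(1.01858) ≈ 85.904, so the balance reaches zero during payment 86.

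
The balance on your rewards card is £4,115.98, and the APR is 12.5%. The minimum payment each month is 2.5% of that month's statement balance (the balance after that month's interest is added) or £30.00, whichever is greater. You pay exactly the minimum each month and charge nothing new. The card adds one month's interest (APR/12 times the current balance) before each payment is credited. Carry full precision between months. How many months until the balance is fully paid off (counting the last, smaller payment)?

Monthly rate r = 12.5%/12 = 1.04167% = 0.0104167.
While 2.5% of the post-interest balance exceeds £30.00, each month B ← (B·(1+r))·(1 − 0.025), i.e. B shrinks by the factor (1+r)·0.975 = 0.98516.
This holds for months 1–84. Entering month 85 the balance is £1,171.93; 2.5% of the post-interest balance is now below £30.00, so the flat £30.00 minimum applies from here.
From month 85 a fixed £30.00 at rate r clears £1,171.93 in 51 more payments. Total: 84 + 51 = 135 months.

135 months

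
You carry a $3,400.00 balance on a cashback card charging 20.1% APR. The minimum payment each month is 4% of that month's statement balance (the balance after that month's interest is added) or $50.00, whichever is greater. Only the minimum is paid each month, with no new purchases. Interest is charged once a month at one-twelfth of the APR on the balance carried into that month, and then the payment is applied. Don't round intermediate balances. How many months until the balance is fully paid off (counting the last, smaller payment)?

74 months

Monthly rate r = 20.1%/12 = 1.675% = 0.01675.
While 4% of the post-interest balance exceeds $50.00, each month B ← (B·(1+r))·(1 − 0.04), i.e. B shrinks by the factor (1+r)·0.96 = 0.97608.
This holds for months 1–43. Entering month 44 the balance is $1,200.47; 4% of the post-interest balance is now below $50.00, so the flat $50.00 minimum applies from here.
From month 44 a fixed $50.00 at rate r clears $1,200.47 in 31 more payments. Total: 43 + 31 = 74 months.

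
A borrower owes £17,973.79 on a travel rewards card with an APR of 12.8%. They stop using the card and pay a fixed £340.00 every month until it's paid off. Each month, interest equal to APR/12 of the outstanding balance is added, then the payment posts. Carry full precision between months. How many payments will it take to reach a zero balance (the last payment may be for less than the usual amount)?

79 months

Monthly rate r = 12.8%/12 = 1.06667% = 0.0106667.
Recurrence: B ← B·(1+r) − £340.00.
Month 1: interest £191.72; balance after payment £17,825.51.
Month 2: interest £190.14; balance after payment £17,675.65.
Closed form: n = −ln(1 − rB₀/P)/ln(1+r) = −ln(0.43612)/ln(1.01067) ≈ 78.212, so the balance reaches zero during payment 79.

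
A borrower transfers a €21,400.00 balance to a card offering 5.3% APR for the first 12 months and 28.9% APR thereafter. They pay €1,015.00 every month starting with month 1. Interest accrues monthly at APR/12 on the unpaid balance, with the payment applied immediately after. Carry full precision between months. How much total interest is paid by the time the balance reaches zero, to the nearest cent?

Promo months 1–12 at r₀ = 5.3%/12 = 0.00441667; months 13+ at r₁ = 28.9%/12 = 0.0240833.
After month 12: iterate B ← B·(1+r₀) − €1,015.00 for 12 months → €10,081.89.
Then at r₁ with €1,015.00/mo: n₂ = −ln(1 − r₁·B/P)/ln(1+r₁) ≈ 11.49 → 12 more payments.
Total paid = 23·€1,015.00 + €499.07 = €23,844.07; interest = €23,844.07 − €21,400.00 = €2,444.07.

€2,444.07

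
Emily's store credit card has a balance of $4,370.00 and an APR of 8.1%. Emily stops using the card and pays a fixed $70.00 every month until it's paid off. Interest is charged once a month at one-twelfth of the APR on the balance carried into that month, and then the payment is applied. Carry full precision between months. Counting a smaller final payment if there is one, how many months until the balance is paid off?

82 payments

Monthly rate r = 8.1%/12 = 0.675% = 0.00675.
Recurrence: B ← B·(1+r) − $70.00.
Month 1: interest $29.50; balance after payment $4,329.50.
Month 2: interest $29.22; balance after payment $4,288.72.
Closed form: n = −ln(1 − rB₀/P)/ln(1+r) = −ln(0.57861)/ln(1.00675) ≈ 81.330, so the balance reaches zero during payment 82.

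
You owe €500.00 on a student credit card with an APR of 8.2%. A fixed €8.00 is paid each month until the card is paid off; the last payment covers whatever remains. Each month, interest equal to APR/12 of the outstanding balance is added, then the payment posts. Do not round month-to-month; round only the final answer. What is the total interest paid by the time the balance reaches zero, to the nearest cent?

€154.35

Monthly rate r = 8.2%/12 = 0.683333% = 0.00683333.
Payoff takes n = ⌈−ln(1 − rB₀/P)/ln(1+r)⌉ = ⌈81.793⌉ = 82 payments; the last is €6.35.
Total paid = 81·€8.00 + €6.35 = €654.35.
Total interest = total paid − principal = €654.35 − €500.00 = €154.35.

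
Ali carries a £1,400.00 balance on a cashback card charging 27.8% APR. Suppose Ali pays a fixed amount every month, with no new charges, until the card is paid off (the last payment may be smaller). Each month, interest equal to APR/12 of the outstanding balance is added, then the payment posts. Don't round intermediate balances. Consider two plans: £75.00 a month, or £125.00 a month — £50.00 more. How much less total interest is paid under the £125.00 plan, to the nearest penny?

£215.42

Monthly rate r = 27.8%/12 = 2.31667% = 0.0231667.
At £75.00/mo: n = ⌈−ln(1 − rB₀/P)/ln(1+r)⌉ = 25 payments (last £55.05); total interest = total paid − £1,400.00 = £455.05.
At £125.00/mo: 14 payments (last £14.63); total interest £239.63.
Interest saved = £455.05 − £239.63 = £215.42.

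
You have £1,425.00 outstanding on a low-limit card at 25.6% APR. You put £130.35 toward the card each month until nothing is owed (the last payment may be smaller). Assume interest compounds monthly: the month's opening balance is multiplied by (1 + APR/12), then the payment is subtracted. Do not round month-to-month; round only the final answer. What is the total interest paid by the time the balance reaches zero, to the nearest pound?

£215

Monthly rate r = 25.6%/12 = 2.13333% = 0.0213333.
Payoff takes n = ⌈−ln(1 − rB₀/P)/ln(1+r)⌉ = ⌈12.580⌉ = 13 payments; the last is £75.95.
Total paid = 12·£130.35 + £75.95 = £1,640.15.
Total interest = total paid − principal = £1,640.15 − £1,425.00 = £215.15.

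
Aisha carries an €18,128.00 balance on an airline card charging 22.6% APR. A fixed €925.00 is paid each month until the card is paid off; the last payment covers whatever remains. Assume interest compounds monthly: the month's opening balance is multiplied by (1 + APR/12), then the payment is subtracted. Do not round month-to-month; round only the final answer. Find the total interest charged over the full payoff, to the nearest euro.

€4,708

Monthly rate r = 22.6%/12 = 1.88333% = 0.0188333.
Payoff takes n = ⌈−ln(1 − rB₀/P)/ln(1+r)⌉ = ⌈24.686⌉ = 25 payments; the last is €636.42.
Total paid = 24·€925.00 + €636.42 = €22,836.42.
Total interest = total paid − principal = €22,836.42 − €18,128.00 = €4,708.42.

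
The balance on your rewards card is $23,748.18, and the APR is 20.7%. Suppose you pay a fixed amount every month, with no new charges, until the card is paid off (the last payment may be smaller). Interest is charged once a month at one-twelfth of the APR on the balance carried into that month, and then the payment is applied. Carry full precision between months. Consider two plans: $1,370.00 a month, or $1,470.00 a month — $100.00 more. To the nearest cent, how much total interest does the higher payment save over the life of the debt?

Monthly rate r = 20.7%/12 = 1.725% = 0.01725.
At $1,370.00/mo: n = ⌈−ln(1 − rB₀/P)/ln(1+r)⌉ = 21 payments (last $1,060.73); total interest = total paid − $23,748.18 = $4,712.55.
At $1,470.00/mo: 20 payments (last $148.44); total interest $4,330.26.
Interest saved = $4,712.55 − $4,330.26 = $382.29.

$382.29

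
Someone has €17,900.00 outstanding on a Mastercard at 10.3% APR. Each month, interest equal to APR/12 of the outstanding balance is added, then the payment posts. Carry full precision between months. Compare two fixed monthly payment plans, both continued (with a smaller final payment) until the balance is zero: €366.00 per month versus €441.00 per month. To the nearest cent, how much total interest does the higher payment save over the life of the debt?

€1,210.93

Monthly rate r = 10.3%/12 = 0.858333% = 0.00858333.
At €366.00/mo: n = ⌈−ln(1 − rB₀/P)/ln(1+r)⌉ = 64 payments (last €253.67); total interest = total paid − €17,900.00 = €5,411.67.
At €441.00/mo: 51 payments (last €50.74); total interest €4,200.74.
Interest saved = €5,411.67 − €4,200.74 = €1,210.93.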